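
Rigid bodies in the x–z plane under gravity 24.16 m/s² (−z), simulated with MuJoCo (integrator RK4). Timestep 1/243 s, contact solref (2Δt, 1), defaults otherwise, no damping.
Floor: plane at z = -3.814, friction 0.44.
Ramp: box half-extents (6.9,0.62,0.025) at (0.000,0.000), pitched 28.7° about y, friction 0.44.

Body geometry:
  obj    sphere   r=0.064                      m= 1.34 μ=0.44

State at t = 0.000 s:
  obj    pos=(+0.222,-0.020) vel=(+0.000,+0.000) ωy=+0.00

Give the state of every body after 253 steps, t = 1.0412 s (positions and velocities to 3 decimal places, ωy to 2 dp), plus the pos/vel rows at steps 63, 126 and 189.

State at t = 1.0412 s:
  obj    pos=(+4.162,-2.177) vel=(+7.568,-4.143) ωy=+134.81

Key-timestep trajectory:
   step    t(s)  obj.x    obj.z    obj.vx   obj.vz 
     63  0.2593   +0.466  -0.154  +1.885  -1.032
    126  0.5185   +1.199  -0.555  +3.769  -2.064
    189  0.7778   +2.421  -1.224  +5.654  -3.095


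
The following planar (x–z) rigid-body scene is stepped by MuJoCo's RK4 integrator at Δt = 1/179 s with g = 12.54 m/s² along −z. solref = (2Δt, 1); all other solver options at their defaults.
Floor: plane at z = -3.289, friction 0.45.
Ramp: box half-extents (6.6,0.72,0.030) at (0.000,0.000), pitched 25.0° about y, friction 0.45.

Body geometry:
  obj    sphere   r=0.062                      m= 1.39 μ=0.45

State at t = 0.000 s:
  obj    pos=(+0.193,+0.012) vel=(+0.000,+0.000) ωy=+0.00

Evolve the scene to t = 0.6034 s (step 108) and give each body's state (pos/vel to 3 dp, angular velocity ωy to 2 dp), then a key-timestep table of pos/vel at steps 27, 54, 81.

State at t = 0.6034 s:
  obj    pos=(+0.817,-0.280) vel=(+2.070,-0.965) ωy=+36.83

Key-timestep trajectory:
   step    t(s)  obj.x    obj.z    obj.vx   obj.vz 
     27  0.1508   +0.232  -0.007  +0.518  -0.241
     54  0.3017   +0.349  -0.061  +1.035  -0.483
     81  0.4525   +0.544  -0.152  +1.553  -0.724


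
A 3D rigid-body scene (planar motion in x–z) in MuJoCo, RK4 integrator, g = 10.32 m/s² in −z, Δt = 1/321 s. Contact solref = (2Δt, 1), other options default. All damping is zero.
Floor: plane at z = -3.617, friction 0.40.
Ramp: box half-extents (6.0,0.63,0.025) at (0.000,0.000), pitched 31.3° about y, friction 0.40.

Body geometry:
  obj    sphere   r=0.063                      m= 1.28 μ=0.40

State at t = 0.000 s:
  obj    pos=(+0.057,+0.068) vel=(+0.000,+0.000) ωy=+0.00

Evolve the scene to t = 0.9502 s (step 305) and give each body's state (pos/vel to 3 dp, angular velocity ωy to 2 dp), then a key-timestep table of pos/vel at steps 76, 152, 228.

State at t = 0.9502 s:
  obj    pos=(+1.534,-0.830) vel=(+3.109,-1.890) ωy=+57.75

Key-timestep trajectory:
   step    t(s)  obj.x    obj.z    obj.vx   obj.vz 
     76  0.2368   +0.149  +0.012  +0.775  -0.471
    152  0.4735   +0.424  -0.155  +1.550  -0.942
    228  0.7103   +0.883  -0.434  +2.324  -1.413


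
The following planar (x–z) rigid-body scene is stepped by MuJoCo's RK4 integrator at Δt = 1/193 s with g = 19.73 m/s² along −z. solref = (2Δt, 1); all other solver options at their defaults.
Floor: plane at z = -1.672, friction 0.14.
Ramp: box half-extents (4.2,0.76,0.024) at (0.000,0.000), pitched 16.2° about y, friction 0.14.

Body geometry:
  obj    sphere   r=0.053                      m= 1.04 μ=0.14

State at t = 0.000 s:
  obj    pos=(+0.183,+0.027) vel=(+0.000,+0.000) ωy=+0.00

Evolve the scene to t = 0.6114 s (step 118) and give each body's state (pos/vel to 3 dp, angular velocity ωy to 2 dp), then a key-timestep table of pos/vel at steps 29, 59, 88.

State at t = 0.6114 s:
  obj    pos=(+0.889,-0.178) vel=(+2.309,-0.671) ωy=+45.34

Key-timestep trajectory:
   step    t(s)  obj.x    obj.z    obj.vx   obj.vz 
     29  0.1503   +0.226  +0.015  +0.568  -0.165
     59  0.3057   +0.360  -0.024  +1.155  -0.335
     88  0.4560   +0.576  -0.087  +1.722  -0.500


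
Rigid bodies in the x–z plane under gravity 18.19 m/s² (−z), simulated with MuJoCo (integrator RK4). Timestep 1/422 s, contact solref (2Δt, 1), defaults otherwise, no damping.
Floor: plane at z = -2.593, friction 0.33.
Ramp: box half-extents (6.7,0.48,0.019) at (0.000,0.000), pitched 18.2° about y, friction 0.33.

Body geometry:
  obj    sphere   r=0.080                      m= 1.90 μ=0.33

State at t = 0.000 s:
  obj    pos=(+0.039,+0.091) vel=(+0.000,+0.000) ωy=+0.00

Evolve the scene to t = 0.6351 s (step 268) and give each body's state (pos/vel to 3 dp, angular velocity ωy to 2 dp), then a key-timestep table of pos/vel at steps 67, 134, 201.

State at t = 0.6351 s:
  obj    pos=(+0.817,-0.164) vel=(+2.448,-0.805) ωy=+32.21

Key-timestep trajectory:
   step    t(s)  obj.x    obj.z    obj.vx   obj.vz 
     67  0.1588   +0.088  +0.075  +0.612  -0.201
    134  0.3175   +0.233  +0.027  +1.224  -0.403
    201  0.4763   +0.476  -0.052  +1.836  -0.604


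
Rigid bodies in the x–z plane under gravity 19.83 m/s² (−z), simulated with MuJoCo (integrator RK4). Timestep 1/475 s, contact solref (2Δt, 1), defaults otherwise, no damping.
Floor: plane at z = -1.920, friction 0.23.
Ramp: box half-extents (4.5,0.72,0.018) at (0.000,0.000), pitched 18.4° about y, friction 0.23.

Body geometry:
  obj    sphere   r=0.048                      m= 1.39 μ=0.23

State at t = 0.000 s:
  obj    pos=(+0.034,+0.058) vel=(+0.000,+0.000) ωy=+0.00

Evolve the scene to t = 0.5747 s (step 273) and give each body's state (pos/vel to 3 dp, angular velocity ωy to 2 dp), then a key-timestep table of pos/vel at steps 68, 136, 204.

State at t = 0.5747 s:
  obj    pos=(+0.735,-0.175) vel=(+2.438,-0.811) ωy=+53.53

Key-timestep trajectory:
   step    t(s)  obj.x    obj.z    obj.vx   obj.vz 
     68  0.1432   +0.078  +0.044  +0.607  -0.202
    136  0.2863   +0.208  +0.000  +1.215  -0.404
    204  0.4295   +0.425  -0.072  +1.822  -0.606


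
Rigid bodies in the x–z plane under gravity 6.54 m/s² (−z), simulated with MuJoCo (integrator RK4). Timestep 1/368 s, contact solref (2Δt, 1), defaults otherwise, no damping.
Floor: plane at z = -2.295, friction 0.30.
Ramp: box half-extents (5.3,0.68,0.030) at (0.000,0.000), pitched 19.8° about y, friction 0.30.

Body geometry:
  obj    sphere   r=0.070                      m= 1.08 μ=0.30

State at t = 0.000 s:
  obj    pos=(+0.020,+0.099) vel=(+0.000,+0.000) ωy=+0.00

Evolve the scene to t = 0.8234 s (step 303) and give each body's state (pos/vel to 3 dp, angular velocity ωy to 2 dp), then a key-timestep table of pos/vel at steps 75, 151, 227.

State at t = 0.8234 s:
  obj    pos=(+0.525,-0.083) vel=(+1.226,-0.441) ωy=+18.61

Key-timestep trajectory:
   step    t(s)  obj.x    obj.z    obj.vx   obj.vz 
     75  0.2038   +0.051  +0.088  +0.303  -0.109
    151  0.4103   +0.145  +0.054  +0.611  -0.220
    227  0.6168   +0.303  -0.003  +0.918  -0.331


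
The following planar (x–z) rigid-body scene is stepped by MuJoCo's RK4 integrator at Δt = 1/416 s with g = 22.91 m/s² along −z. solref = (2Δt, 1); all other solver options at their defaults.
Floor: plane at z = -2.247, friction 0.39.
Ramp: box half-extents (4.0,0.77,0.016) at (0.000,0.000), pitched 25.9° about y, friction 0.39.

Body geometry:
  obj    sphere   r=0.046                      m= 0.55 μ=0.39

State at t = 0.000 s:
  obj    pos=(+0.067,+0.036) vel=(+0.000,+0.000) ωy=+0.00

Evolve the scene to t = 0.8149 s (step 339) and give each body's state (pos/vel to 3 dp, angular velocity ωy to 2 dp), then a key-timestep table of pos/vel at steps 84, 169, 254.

State at t = 0.8149 s:
  obj    pos=(+2.202,-1.000) vel=(+5.240,-2.544) ωy=+126.62

Key-timestep trajectory:
   step    t(s)  obj.x    obj.z    obj.vx   obj.vz 
     84  0.2019   +0.198  -0.027  +1.298  -0.631
    169  0.4062   +0.598  -0.221  +2.612  -1.268
    254  0.6106   +1.266  -0.546  +3.926  -1.906


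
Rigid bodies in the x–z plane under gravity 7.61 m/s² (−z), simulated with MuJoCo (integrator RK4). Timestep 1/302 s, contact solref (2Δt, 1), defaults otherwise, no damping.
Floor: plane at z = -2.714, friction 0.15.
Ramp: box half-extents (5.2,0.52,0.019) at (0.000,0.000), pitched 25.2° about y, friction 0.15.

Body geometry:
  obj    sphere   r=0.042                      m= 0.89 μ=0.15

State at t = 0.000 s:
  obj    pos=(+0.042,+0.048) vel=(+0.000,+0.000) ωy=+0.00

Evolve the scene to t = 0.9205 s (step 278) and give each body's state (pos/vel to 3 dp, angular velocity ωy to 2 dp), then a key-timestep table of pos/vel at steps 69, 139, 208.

State at t = 0.9205 s:
  obj    pos=(+0.929,-0.370) vel=(+1.928,-0.907) ωy=+50.71

Key-timestep trajectory:
   step    t(s)  obj.x    obj.z    obj.vx   obj.vz 
     69  0.2285   +0.097  +0.022  +0.479  -0.225
    139  0.4603   +0.264  -0.057  +0.964  -0.454
    208  0.6887   +0.539  -0.186  +1.442  -0.679


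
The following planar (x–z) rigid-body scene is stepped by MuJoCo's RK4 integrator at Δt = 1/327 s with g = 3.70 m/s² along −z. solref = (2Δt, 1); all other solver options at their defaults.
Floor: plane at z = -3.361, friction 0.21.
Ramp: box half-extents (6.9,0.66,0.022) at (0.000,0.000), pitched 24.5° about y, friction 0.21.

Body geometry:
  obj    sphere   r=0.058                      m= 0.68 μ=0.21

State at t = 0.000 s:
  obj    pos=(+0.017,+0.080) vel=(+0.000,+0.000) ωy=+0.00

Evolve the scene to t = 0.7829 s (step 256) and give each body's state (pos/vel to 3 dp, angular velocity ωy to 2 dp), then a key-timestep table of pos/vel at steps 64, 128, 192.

State at t = 0.7829 s:
  obj    pos=(+0.323,-0.059) vel=(+0.781,-0.356) ωy=+14.79

Key-timestep trajectory:
   step    t(s)  obj.x    obj.z    obj.vx   obj.vz 
     64  0.1957   +0.036  +0.071  +0.195  -0.089
    128  0.3914   +0.093  +0.045  +0.390  -0.178
    192  0.5872   +0.189  +0.002  +0.586  -0.267


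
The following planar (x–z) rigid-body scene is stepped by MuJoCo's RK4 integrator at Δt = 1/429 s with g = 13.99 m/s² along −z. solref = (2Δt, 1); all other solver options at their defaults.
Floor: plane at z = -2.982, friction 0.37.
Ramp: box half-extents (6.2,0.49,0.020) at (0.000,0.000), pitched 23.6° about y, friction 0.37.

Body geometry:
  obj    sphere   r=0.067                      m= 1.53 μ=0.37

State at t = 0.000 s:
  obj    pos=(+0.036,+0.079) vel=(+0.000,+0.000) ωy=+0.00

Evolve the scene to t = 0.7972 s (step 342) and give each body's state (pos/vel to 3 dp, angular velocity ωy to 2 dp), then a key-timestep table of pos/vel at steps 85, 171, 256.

State at t = 0.7972 s:
  obj    pos=(+1.201,-0.430) vel=(+2.923,-1.277) ωy=+47.60

Key-timestep trajectory:
   step    t(s)  obj.x    obj.z    obj.vx   obj.vz 
     85  0.1981   +0.108  +0.048  +0.726  -0.317
    171  0.3986   +0.327  -0.048  +1.461  -0.638
    256  0.5967   +0.689  -0.206  +2.188  -0.956


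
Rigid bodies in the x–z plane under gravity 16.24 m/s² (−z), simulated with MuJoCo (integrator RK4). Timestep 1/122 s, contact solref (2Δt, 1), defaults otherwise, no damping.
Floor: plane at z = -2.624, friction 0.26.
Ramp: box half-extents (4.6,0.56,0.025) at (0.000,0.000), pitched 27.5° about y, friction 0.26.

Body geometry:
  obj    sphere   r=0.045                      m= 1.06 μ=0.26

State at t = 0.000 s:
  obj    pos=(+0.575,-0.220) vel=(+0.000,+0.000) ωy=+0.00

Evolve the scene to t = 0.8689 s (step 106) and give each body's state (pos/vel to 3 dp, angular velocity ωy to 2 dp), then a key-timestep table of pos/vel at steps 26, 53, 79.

State at t = 0.8689 s:
  obj    pos=(+2.368,-1.154) vel=(+4.128,-2.149) ωy=+103.38

Key-timestep trajectory:
   step    t(s)  obj.x    obj.z    obj.vx   obj.vz 
     26  0.2131   +0.683  -0.277  +1.013  -0.527
     53  0.4344   +1.023  -0.454  +2.064  -1.074
     79  0.6475   +1.571  -0.739  +3.076  -1.602


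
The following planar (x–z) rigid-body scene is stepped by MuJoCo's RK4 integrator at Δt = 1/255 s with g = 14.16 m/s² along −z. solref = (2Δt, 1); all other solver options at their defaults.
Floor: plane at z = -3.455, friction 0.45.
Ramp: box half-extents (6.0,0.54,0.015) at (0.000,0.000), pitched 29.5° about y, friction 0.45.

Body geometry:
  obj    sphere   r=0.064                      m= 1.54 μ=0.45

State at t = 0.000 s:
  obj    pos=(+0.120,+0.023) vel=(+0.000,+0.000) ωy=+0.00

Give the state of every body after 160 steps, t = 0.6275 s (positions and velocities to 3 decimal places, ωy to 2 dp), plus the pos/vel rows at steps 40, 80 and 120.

State at t = 0.6275 s:
  obj    pos=(+0.973,-0.460) vel=(+2.720,-1.539) ωy=+48.82

Key-timestep trajectory:
   step    t(s)  obj.x    obj.z    obj.vx   obj.vz 
     40  0.1569   +0.173  -0.007  +0.680  -0.385
     80  0.3137   +0.333  -0.098  +1.360  -0.770
    120  0.4706   +0.600  -0.249  +2.040  -1.154


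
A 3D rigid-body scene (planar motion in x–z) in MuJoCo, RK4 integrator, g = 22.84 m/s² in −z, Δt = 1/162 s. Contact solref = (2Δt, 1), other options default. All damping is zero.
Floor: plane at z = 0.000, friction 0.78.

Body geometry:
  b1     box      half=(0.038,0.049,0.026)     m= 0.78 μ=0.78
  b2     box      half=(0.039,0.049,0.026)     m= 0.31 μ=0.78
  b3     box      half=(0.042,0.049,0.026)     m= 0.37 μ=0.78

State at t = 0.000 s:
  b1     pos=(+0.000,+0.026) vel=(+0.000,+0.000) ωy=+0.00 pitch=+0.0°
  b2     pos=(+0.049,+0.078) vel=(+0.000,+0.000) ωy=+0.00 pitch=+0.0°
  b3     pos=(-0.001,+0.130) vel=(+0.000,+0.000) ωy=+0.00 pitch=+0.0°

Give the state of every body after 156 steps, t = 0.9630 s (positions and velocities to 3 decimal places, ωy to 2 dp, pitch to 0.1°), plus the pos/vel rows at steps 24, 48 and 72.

State at t = 0.9630 s:
  b1     pos=(+0.000,+0.026) vel=(+0.000,+0.000) ωy=+0.00 pitch=+0.0°
  b2     pos=(+0.086,+0.039) vel=(+0.000,+0.000) ωy=+0.00 pitch=+90.0°
  b3     pos=(-0.102,+0.026) vel=(+0.000,+0.000) ωy=+0.00 pitch=+180.0°

Key-timestep trajectory:
   step    t(s)  b1.x    b1.z    b1.vx   b1.vz   b2.x    b2.z    b2.vx   b2.vz   b3.x    b3.z    b3.vx   b3.vz 
     24  0.1481   +0.000  +0.026  -0.001  +0.000   +0.060  +0.069  +0.297  -0.330   -0.043  +0.093  -0.611  -0.118
     48  0.2963   +0.000  +0.026  +0.000  +0.000   +0.102  +0.046  +0.015  +0.002   -0.102  +0.025  +0.014  +0.045
     72  0.4444   +0.000  +0.026  +0.000  +0.000   +0.081  +0.041  +0.102  -0.025   -0.102  +0.026  +0.000  +0.000


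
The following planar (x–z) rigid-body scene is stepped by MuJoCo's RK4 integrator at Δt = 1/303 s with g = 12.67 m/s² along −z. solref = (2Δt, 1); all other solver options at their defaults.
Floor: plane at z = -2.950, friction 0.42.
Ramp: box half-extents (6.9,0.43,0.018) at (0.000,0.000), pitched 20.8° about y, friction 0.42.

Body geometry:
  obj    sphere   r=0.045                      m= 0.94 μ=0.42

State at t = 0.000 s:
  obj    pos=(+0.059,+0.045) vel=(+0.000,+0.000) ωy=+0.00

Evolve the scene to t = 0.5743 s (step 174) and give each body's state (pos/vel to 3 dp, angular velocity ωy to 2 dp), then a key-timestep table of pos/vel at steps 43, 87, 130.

State at t = 0.5743 s:
  obj    pos=(+0.554,-0.143) vel=(+1.725,-0.655) ωy=+41.00

Key-timestep trajectory:
   step    t(s)  obj.x    obj.z    obj.vx   obj.vz 
     43  0.1419   +0.089  +0.033  +0.426  -0.162
     87  0.2871   +0.183  -0.002  +0.863  -0.328
    130  0.4290   +0.336  -0.060  +1.289  -0.490


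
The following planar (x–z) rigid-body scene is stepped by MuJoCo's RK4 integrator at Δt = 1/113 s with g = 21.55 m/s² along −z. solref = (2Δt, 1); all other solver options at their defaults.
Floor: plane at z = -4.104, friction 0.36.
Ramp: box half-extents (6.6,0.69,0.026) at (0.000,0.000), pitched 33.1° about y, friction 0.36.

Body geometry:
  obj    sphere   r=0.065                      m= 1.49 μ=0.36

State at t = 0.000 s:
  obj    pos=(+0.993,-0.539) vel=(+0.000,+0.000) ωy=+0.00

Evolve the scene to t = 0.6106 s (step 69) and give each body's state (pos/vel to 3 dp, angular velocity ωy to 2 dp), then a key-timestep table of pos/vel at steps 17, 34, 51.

State at t = 0.6106 s:
  obj    pos=(+2.306,-1.395) vel=(+4.300,-2.803) ωy=+78.94

Key-timestep trajectory:
   step    t(s)  obj.x    obj.z    obj.vx   obj.vz 
     17  0.1504   +1.073  -0.591  +1.060  -0.691
     34  0.3009   +1.312  -0.747  +2.119  -1.381
     51  0.4513   +1.711  -1.007  +3.178  -2.072


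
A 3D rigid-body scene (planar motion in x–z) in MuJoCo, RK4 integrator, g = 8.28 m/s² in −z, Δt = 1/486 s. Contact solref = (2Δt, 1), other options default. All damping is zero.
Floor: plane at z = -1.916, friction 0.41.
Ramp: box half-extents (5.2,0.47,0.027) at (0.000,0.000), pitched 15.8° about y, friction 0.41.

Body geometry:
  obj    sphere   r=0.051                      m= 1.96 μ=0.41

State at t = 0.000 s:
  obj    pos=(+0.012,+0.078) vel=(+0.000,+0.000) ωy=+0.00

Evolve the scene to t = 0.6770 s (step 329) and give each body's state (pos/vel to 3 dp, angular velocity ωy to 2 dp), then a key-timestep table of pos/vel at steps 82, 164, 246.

State at t = 0.6770 s:
  obj    pos=(+0.367,-0.023) vel=(+1.049,-0.297) ωy=+21.37

Key-timestep trajectory:
   step    t(s)  obj.x    obj.z    obj.vx   obj.vz 
     82  0.1687   +0.034  +0.071  +0.261  -0.074
    164  0.3374   +0.100  +0.053  +0.523  -0.148
    246  0.5062   +0.210  +0.022  +0.784  -0.222


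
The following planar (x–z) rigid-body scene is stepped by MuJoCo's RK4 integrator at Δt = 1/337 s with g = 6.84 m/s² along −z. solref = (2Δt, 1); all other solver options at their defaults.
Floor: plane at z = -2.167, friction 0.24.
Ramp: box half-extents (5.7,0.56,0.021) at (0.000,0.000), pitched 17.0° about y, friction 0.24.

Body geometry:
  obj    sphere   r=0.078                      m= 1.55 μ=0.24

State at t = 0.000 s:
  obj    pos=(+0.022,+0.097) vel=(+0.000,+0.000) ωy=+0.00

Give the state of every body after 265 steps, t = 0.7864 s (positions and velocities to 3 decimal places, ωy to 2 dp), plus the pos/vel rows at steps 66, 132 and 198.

State at t = 0.7864 s:
  obj    pos=(+0.444,-0.032) vel=(+1.074,-0.328) ωy=+14.40

Key-timestep trajectory:
   step    t(s)  obj.x    obj.z    obj.vx   obj.vz 
     66  0.1958   +0.048  +0.089  +0.268  -0.082
    132  0.3917   +0.127  +0.065  +0.535  -0.164
    198  0.5875   +0.258  +0.025  +0.803  -0.245


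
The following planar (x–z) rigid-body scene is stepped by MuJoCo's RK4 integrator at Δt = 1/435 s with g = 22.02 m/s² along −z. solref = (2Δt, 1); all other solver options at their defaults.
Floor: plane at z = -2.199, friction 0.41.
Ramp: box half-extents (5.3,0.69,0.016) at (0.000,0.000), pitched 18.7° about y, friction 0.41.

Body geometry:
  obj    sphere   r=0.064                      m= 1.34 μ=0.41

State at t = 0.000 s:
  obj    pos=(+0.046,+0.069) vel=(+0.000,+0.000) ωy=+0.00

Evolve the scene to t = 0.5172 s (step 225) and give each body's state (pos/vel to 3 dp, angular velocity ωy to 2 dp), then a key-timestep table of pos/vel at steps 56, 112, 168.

State at t = 0.5172 s:
  obj    pos=(+0.685,-0.147) vel=(+2.471,-0.836) ωy=+40.75

Key-timestep trajectory:
   step    t(s)  obj.x    obj.z    obj.vx   obj.vz 
     56  0.1287   +0.086  +0.055  +0.615  -0.208
    112  0.2575   +0.204  +0.015  +1.230  -0.416
    168  0.3862   +0.402  -0.052  +1.845  -0.624


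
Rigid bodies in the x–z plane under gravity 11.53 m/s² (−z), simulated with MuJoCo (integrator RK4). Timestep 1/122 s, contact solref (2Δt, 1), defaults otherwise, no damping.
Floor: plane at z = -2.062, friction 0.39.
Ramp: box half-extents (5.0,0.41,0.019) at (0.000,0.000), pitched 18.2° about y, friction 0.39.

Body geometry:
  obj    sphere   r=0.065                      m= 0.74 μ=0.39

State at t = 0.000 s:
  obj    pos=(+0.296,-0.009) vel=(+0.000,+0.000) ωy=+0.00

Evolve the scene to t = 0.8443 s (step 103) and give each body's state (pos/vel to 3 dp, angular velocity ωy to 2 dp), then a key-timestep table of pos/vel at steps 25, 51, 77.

State at t = 0.8443 s:
  obj    pos=(+1.167,-0.295) vel=(+2.063,-0.678) ωy=+33.40

Key-timestep trajectory:
   step    t(s)  obj.x    obj.z    obj.vx   obj.vz 
     25  0.2049   +0.347  -0.026  +0.501  -0.165
     51  0.4180   +0.510  -0.079  +1.022  -0.336
     77  0.6311   +0.783  -0.169  +1.542  -0.507


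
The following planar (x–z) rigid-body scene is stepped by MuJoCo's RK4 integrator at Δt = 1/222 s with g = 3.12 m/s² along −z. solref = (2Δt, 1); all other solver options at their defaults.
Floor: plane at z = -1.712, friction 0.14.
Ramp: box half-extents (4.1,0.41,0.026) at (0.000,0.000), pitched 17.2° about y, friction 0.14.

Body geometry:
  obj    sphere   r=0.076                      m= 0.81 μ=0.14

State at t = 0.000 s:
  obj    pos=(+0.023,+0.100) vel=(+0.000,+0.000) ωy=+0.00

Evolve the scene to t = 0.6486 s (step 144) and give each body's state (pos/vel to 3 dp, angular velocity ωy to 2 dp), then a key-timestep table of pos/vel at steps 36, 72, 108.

State at t = 0.6486 s:
  obj    pos=(+0.155,+0.059) vel=(+0.408,-0.126) ωy=+5.62

Key-timestep trajectory:
   step    t(s)  obj.x    obj.z    obj.vx   obj.vz 
     36  0.1622   +0.031  +0.097  +0.102  -0.032
     72  0.3243   +0.056  +0.089  +0.204  -0.063
    108  0.4865   +0.097  +0.077  +0.306  -0.095


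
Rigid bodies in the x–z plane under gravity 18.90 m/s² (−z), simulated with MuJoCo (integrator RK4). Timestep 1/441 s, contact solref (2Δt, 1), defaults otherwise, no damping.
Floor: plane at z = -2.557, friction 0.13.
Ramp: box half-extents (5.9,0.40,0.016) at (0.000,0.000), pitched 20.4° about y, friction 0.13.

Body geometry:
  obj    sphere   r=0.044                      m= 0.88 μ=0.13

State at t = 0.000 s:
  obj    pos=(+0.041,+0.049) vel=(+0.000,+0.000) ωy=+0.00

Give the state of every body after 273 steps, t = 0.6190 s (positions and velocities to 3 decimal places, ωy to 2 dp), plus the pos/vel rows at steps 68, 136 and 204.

State at t = 0.6190 s:
  obj    pos=(+0.886,-0.266) vel=(+2.731,-1.015) ωy=+66.19

Key-timestep trajectory:
   step    t(s)  obj.x    obj.z    obj.vx   obj.vz 
     68  0.1542   +0.093  +0.029  +0.680  -0.253
    136  0.3084   +0.251  -0.029  +1.360  -0.506
    204  0.4626   +0.513  -0.127  +2.040  -0.759


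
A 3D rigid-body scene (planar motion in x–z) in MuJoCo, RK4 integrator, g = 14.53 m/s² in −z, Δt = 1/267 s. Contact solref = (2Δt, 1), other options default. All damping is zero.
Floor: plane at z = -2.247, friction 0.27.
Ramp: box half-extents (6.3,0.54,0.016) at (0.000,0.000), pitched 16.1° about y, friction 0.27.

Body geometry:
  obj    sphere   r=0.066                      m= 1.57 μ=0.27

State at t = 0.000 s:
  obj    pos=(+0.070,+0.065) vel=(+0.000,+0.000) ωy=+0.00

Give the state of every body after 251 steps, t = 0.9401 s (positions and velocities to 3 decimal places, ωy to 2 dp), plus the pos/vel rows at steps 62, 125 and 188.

State at t = 0.9401 s:
  obj    pos=(+1.292,-0.288) vel=(+2.600,-0.750) ωy=+40.99

Key-timestep trajectory:
   step    t(s)  obj.x    obj.z    obj.vx   obj.vz 
     62  0.2322   +0.145  +0.044  +0.642  -0.185
    125  0.4682   +0.373  -0.022  +1.295  -0.374
    188  0.7041   +0.756  -0.133  +1.947  -0.562


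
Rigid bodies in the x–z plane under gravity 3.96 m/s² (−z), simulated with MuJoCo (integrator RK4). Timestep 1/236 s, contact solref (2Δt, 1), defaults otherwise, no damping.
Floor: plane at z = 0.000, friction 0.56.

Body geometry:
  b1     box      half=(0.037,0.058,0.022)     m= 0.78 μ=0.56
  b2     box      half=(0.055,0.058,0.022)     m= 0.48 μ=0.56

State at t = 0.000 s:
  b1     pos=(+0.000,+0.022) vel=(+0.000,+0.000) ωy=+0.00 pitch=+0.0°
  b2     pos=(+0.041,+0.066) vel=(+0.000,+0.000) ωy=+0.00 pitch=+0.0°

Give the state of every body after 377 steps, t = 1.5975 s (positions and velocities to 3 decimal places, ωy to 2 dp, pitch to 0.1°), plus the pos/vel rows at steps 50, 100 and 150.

State at t = 1.5975 s:
  b1     pos=(+0.000,+0.022) vel=(+0.000,+0.000) ωy=+0.00 pitch=+0.0°
  b2     pos=(+0.057,+0.055) vel=(+0.000,+0.000) ωy=+0.00 pitch=+46.4°

Key-timestep trajectory:
   step    t(s)  b1.x    b1.z    b1.vx   b1.vz   b2.x    b2.z    b2.vx   b2.vz 
     50  0.2119   +0.000  +0.022  +0.000  +0.000   +0.046  +0.064  +0.059  -0.028
    100  0.4237   +0.000  +0.022  +0.000  +0.000   +0.063  +0.058  +0.050  +0.008
    150  0.6356   +0.000  +0.022  +0.000  +0.000   +0.060  +0.057  -0.080  -0.022


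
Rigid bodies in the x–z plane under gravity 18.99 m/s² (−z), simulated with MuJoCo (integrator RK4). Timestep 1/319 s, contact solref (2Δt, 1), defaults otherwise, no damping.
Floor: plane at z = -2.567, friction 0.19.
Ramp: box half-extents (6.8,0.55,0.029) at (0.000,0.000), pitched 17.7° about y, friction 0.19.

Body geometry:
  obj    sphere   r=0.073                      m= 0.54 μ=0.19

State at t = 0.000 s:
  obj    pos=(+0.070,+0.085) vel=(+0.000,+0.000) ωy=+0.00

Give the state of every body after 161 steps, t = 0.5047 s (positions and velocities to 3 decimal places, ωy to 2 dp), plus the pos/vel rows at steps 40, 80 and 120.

State at t = 0.5047 s:
  obj    pos=(+0.570,-0.075) vel=(+1.983,-0.633) ωy=+28.51

Key-timestep trajectory:
   step    t(s)  obj.x    obj.z    obj.vx   obj.vz 
     40  0.1254   +0.101  +0.075  +0.493  -0.157
     80  0.2508   +0.194  +0.045  +0.985  -0.314
    120  0.3762   +0.348  -0.004  +1.478  -0.472


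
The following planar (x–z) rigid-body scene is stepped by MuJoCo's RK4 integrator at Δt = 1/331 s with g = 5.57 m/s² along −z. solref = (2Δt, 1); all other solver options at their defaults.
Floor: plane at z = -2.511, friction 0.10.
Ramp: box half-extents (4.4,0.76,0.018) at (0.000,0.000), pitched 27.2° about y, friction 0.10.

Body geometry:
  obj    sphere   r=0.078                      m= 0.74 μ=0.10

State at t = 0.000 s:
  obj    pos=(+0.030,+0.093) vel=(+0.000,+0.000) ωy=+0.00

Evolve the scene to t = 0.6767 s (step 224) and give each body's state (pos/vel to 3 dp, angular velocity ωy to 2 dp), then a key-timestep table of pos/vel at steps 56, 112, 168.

State at t = 0.6767 s:
  obj    pos=(+0.447,-0.122) vel=(+1.234,-0.636) ωy=+10.74

Key-timestep trajectory:
   step    t(s)  obj.x    obj.z    obj.vx   obj.vz 
     56  0.1692   +0.056  +0.079  +0.307  -0.162
    112  0.3384   +0.134  +0.039  +0.619  -0.312
    168  0.5076   +0.265  -0.028  +0.927  -0.473


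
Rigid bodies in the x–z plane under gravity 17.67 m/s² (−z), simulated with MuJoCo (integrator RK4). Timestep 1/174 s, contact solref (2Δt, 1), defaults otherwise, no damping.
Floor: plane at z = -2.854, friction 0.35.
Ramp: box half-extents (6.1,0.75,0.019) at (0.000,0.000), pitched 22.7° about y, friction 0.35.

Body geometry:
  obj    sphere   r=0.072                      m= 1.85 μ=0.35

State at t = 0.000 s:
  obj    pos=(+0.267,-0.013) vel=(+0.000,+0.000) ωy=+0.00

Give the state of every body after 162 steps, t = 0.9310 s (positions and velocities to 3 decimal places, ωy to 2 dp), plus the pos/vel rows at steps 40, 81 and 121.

State at t = 0.9310 s:
  obj    pos=(+2.215,-0.828) vel=(+4.184,-1.750) ωy=+62.97

Key-timestep trajectory:
   step    t(s)  obj.x    obj.z    obj.vx   obj.vz 
     40  0.2299   +0.386  -0.063  +1.033  -0.432
     81  0.4655   +0.754  -0.217  +2.092  -0.875
    121  0.6954   +1.354  -0.468  +3.125  -1.307


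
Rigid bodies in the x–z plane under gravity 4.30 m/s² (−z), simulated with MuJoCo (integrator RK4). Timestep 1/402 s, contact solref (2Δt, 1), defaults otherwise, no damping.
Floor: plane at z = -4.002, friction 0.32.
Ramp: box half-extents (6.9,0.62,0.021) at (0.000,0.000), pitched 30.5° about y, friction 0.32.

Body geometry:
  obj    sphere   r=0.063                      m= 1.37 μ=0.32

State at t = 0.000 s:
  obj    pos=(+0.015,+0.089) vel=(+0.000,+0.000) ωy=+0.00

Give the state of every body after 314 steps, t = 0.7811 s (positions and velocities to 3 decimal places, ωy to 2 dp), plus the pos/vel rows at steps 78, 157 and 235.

State at t = 0.7811 s:
  obj    pos=(+0.425,-0.153) vel=(+1.049,-0.618) ωy=+19.33

Key-timestep trajectory:
   step    t(s)  obj.x    obj.z    obj.vx   obj.vz 
     78  0.1940   +0.040  +0.074  +0.261  -0.154
    157  0.3905   +0.117  +0.028  +0.525  -0.309
    235  0.5846   +0.244  -0.046  +0.785  -0.463


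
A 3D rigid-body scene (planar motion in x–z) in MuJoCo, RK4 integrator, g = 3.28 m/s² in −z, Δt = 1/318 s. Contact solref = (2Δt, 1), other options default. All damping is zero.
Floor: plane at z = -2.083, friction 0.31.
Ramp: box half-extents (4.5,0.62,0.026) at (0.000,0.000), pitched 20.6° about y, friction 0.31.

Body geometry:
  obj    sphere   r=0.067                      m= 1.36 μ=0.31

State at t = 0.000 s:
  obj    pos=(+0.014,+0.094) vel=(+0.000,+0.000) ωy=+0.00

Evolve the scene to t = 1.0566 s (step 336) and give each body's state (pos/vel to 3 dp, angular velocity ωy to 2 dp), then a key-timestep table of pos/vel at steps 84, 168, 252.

State at t = 1.0566 s:
  obj    pos=(+0.445,-0.068) vel=(+0.815,-0.306) ωy=+13.00

Key-timestep trajectory:
   step    t(s)  obj.x    obj.z    obj.vx   obj.vz 
     84  0.2642   +0.041  +0.084  +0.204  -0.077
    168  0.5283   +0.122  +0.054  +0.408  -0.153
    252  0.7925   +0.256  +0.003  +0.611  -0.230


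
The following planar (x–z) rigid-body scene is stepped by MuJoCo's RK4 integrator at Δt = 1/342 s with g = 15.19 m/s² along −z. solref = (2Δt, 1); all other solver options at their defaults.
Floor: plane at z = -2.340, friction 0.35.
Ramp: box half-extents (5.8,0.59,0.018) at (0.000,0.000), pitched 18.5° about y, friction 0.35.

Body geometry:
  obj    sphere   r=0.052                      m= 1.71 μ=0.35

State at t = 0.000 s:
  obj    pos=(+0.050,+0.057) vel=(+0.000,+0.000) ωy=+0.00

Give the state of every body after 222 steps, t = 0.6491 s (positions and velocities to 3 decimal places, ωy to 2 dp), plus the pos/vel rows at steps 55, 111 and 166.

State at t = 0.6491 s:
  obj    pos=(+0.738,-0.173) vel=(+2.119,-0.709) ωy=+42.97

Key-timestep trajectory:
   step    t(s)  obj.x    obj.z    obj.vx   obj.vz 
     55  0.1608   +0.092  +0.043  +0.525  -0.176
    111  0.3246   +0.222  +0.000  +1.060  -0.355
    166  0.4854   +0.435  -0.072  +1.585  -0.530


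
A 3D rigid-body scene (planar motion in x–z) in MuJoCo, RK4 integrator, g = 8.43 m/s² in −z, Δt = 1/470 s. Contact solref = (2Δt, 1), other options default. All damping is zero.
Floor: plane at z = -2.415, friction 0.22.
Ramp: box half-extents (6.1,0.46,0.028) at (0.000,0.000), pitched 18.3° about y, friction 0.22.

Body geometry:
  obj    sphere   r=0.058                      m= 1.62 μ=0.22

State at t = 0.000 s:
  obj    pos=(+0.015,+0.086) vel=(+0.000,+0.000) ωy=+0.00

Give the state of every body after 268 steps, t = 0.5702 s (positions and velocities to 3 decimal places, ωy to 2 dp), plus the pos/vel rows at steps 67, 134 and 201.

State at t = 0.5702 s:
  obj    pos=(+0.307,-0.011) vel=(+1.024,-0.339) ωy=+18.59

Key-timestep trajectory:
   step    t(s)  obj.x    obj.z    obj.vx   obj.vz 
     67  0.1426   +0.033  +0.080  +0.256  -0.085
    134  0.2851   +0.088  +0.062  +0.512  -0.169
    201  0.4277   +0.179  +0.031  +0.768  -0.254


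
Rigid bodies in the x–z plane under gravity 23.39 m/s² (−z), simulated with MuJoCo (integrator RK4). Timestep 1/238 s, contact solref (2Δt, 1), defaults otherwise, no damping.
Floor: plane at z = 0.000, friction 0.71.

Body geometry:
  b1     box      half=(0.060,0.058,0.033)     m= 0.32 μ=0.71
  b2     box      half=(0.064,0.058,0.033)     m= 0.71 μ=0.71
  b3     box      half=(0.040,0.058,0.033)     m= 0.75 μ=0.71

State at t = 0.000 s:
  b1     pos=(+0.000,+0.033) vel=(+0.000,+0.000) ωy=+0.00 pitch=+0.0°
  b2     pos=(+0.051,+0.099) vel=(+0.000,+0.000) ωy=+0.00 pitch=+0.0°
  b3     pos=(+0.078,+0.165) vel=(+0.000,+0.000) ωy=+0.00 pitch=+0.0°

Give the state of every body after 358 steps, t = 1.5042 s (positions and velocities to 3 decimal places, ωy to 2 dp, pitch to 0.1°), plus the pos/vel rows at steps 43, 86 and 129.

State at t = 1.5042 s:
  b1     pos=(+0.000,+0.033) vel=(+0.000,+0.000) ωy=+0.00 pitch=+0.0°
  b2     pos=(+0.116,+0.064) vel=(+0.000,+0.000) ωy=+0.00 pitch=+90.0°
  b3     pos=(+0.189,+0.040) vel=(+0.000,+0.000) ωy=+0.00 pitch=+90.0°

Key-timestep trajectory:
   step    t(s)  b1.x    b1.z    b1.vx   b1.vz   b2.x    b2.z    b2.vx   b2.vz   b3.x    b3.z    b3.vx   b3.vz 
     43  0.1807   +0.000  +0.033  -0.004  +0.000   +0.070  +0.099  +0.301  -0.087   +0.128  +0.140  +0.693  -0.613
     86  0.3613   +0.000  +0.033  +0.000  +0.000   +0.132  +0.070  -0.162  -0.029   +0.197  +0.045  -0.162  -0.091
    129  0.5420   +0.000  +0.033  +0.000  +0.000   +0.118  +0.064  +0.150  +0.099   +0.189  +0.040  +0.000  +0.000


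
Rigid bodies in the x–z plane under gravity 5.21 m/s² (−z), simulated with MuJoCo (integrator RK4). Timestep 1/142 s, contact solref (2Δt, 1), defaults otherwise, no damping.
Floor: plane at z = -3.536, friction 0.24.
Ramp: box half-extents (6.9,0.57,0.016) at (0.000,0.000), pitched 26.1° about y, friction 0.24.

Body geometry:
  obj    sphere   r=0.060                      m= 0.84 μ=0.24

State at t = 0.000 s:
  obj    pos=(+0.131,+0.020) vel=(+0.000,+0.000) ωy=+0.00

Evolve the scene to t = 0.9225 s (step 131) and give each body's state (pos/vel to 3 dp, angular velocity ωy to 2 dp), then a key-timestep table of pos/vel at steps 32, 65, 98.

State at t = 0.9225 s:
  obj    pos=(+0.757,-0.286) vel=(+1.356,-0.665) ωy=+25.16

Key-timestep trajectory:
   step    t(s)  obj.x    obj.z    obj.vx   obj.vz 
     32  0.2254   +0.169  +0.002  +0.331  -0.162
     65  0.4577   +0.285  -0.055  +0.673  -0.330
     98  0.6901   +0.481  -0.151  +1.015  -0.497


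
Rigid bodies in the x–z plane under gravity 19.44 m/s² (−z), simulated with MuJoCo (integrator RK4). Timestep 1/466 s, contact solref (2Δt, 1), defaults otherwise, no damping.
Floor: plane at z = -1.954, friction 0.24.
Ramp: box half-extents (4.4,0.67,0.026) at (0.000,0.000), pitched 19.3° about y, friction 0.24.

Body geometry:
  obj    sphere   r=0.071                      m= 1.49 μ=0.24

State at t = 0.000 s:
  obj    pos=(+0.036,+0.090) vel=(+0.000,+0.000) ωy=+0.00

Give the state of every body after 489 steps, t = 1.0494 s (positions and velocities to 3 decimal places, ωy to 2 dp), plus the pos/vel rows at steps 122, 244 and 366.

State at t = 1.0494 s:
  obj    pos=(+2.421,-0.745) vel=(+4.545,-1.592) ωy=+67.83

Key-timestep trajectory:
   step    t(s)  obj.x    obj.z    obj.vx   obj.vz 
    122  0.2618   +0.185  +0.038  +1.134  -0.397
    244  0.5236   +0.630  -0.118  +2.268  -0.794
    366  0.7854   +1.372  -0.378  +3.402  -1.191


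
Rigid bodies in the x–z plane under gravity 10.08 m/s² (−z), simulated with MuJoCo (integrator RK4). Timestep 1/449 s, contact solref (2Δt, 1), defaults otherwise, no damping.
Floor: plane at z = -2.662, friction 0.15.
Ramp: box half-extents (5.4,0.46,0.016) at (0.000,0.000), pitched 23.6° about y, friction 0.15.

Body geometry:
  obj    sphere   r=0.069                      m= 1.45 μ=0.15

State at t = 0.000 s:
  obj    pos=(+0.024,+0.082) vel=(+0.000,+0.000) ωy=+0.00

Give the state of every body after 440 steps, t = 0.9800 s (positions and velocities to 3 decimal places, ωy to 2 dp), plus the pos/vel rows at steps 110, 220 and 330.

State at t = 0.9800 s:
  obj    pos=(+1.293,-0.472) vel=(+2.589,-1.131) ωy=+40.93

Key-timestep trajectory:
   step    t(s)  obj.x    obj.z    obj.vx   obj.vz 
    110  0.2450   +0.103  +0.048  +0.647  -0.283
    220  0.4900   +0.341  -0.056  +1.294  -0.565
    330  0.7350   +0.738  -0.229  +1.941  -0.848


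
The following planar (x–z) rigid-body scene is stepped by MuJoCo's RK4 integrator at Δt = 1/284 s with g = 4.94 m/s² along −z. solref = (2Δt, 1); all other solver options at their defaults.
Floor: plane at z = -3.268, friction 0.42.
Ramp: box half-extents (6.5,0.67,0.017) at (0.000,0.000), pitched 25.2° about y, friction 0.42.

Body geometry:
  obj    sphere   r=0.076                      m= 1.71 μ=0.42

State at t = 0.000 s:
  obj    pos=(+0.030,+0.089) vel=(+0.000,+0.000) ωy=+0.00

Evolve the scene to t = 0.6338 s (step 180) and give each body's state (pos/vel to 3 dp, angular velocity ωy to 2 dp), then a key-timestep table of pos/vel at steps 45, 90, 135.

State at t = 0.6338 s:
  obj    pos=(+0.303,-0.040) vel=(+0.862,-0.405) ωy=+12.53

Key-timestep trajectory:
   step    t(s)  obj.x    obj.z    obj.vx   obj.vz 
     45  0.1585   +0.047  +0.081  +0.215  -0.101
     90  0.3169   +0.098  +0.057  +0.431  -0.203
    135  0.4754   +0.184  +0.016  +0.646  -0.304


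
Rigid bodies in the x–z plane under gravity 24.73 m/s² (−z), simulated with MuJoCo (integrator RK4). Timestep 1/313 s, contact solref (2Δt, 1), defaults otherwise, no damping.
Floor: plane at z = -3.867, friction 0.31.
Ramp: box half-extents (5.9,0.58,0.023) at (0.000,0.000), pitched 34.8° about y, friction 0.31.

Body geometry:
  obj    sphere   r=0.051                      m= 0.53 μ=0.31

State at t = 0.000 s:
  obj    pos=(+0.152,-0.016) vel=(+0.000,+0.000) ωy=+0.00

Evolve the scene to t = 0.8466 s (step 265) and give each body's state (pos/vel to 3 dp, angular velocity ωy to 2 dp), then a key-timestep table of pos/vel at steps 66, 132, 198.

State at t = 0.8466 s:
  obj    pos=(+3.119,-2.078) vel=(+7.009,-4.871) ωy=+167.33

Key-timestep trajectory:
   step    t(s)  obj.x    obj.z    obj.vx   obj.vz 
     66  0.2109   +0.336  -0.144  +1.746  -1.213
    132  0.4217   +0.889  -0.527  +3.491  -2.427
    198  0.6326   +1.809  -1.167  +5.237  -3.640


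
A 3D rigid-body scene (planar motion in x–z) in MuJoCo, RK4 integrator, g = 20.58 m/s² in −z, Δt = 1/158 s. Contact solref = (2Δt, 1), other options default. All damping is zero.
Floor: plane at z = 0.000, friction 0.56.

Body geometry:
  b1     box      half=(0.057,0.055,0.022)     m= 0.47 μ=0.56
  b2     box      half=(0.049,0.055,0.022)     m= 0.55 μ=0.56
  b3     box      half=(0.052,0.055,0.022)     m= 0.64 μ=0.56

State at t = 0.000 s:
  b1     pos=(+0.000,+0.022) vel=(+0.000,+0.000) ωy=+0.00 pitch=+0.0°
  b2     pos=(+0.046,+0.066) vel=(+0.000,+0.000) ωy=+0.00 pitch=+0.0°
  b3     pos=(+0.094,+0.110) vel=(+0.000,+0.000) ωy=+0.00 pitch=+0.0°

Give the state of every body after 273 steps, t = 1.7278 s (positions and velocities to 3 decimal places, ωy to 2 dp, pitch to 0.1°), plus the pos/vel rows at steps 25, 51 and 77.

State at t = 1.7278 s:
  b1     pos=(+0.000,+0.022) vel=(+0.000,+0.000) ωy=+0.00 pitch=+0.0°
  b2     pos=(+0.095,+0.049) vel=(+0.000,+0.000) ωy=+0.00 pitch=+90.0°
  b3     pos=(+0.252,+0.022) vel=(+0.000,+0.000) ωy=+0.00 pitch=+180.0°

Key-timestep trajectory:
   step    t(s)  b1.x    b1.z    b1.vx   b1.vz   b2.x    b2.z    b2.vx   b2.vz   b3.x    b3.z    b3.vx   b3.vz 
     25  0.1582   +0.000  +0.022  -0.001  +0.000   +0.075  +0.058  +0.404  -0.531   +0.140  +0.050  +0.123  +0.203
     51  0.3228   +0.000  +0.022  +0.000  +0.000   +0.095  +0.049  -0.192  -0.127   +0.187  +0.055  +0.204  +0.057
     77  0.4873   +0.000  +0.022  +0.000  +0.000   +0.095  +0.049  +0.000  +0.000   +0.224  +0.049  +0.437  -0.288


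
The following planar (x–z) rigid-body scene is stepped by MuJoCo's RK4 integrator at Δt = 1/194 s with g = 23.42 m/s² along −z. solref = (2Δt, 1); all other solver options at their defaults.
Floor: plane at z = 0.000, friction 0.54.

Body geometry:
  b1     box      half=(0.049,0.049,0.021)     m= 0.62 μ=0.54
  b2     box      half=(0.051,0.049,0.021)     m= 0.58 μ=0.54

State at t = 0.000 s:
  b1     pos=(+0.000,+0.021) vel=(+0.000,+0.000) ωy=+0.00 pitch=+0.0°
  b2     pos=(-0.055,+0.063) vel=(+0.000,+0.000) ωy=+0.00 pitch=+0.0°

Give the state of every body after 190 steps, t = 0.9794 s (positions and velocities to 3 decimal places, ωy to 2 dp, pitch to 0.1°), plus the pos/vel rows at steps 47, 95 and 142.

State at t = 0.9794 s:
  b1     pos=(+0.001,+0.021) vel=(+0.001,+0.000) ωy=+0.00 pitch=+0.0°
  b2     pos=(-0.068,+0.052) vel=(+0.000,-0.001) ωy=+0.03 pitch=-46.9°

Key-timestep trajectory:
   step    t(s)  b1.x    b1.z    b1.vx   b1.vz   b2.x    b2.z    b2.vx   b2.vz 
     47  0.2423   +0.000  +0.021  +0.000  +0.000   -0.074  +0.054  +0.165  -0.039
     95  0.4897   +0.000  +0.021  +0.001  +0.000   -0.068  +0.052  +0.000  -0.001
    142  0.7320   +0.000  +0.021  +0.001  +0.000   -0.068  +0.052  +0.000  -0.001
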